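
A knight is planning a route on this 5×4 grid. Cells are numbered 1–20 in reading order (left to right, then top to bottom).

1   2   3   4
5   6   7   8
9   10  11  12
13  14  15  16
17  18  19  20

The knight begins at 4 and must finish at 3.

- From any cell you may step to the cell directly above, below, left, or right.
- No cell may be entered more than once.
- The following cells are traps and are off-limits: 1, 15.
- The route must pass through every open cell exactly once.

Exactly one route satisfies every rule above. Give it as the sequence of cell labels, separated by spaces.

4 8 7 11 12 16 20 19 18 17 13 14 10 9 5 6 2 3

Need to visit all 18 open cells exactly once, starting at 4 and ending at 3.
Route from 4: down to 8, left to 7, down to 11, right to 12, 2× down (reaching 20), 3× left (reaching 17), up to 13, right to 14, up to 10, left to 9, up to 5, right to 6, up to 2, right to 3 — 17 moves in all.
Check: all 18 open cells covered.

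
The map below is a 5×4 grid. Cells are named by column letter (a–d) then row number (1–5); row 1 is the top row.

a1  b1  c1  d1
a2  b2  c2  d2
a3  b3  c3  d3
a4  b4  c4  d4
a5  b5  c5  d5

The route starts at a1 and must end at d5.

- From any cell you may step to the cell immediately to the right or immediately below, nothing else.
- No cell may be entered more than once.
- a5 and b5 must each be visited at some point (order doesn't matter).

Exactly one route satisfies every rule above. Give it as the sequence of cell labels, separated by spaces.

a1 a2 a3 a4 a5 b5 c5 d5

Moves only go right or down, so the column and row indices never decrease.
Route from a1: 4× down (reaching a5), 3× right (reaching d5) — 7 moves in all.
Check: all required cells visited.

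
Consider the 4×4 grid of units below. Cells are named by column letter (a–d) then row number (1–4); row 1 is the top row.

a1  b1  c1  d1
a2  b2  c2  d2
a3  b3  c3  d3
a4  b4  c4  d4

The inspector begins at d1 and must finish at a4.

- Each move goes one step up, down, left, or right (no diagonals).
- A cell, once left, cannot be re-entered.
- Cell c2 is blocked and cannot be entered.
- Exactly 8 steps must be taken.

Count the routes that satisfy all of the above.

10

Need simple routes of exactly 8 moves from d1 to a4 (Manhattan distance 6, so 1 moves are spent on a detour and 1 undoing it).
Branch systematically from the start, pruning whenever the remaining move budget drops below the Manhattan distance to a4 or differs from it in parity. Grouping the completions by first move — via d2: 5; via c1: 5 — and summing: 5 + 5 = 10.
That gives 10 routes.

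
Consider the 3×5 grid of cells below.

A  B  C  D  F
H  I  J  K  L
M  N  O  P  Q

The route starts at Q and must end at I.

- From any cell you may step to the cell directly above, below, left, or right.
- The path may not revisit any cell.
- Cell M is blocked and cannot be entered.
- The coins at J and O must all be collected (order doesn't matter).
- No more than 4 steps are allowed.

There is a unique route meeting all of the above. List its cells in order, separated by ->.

Q -> P -> O -> J -> I

The budget equals the shortest possible length, so every move has to be on a shortest route through the required cells.
Route from Q: 2× left (reaching O), up to J, left to I — 4 moves in all.
Check: all required cells visited; 4 ≤ 4 moves.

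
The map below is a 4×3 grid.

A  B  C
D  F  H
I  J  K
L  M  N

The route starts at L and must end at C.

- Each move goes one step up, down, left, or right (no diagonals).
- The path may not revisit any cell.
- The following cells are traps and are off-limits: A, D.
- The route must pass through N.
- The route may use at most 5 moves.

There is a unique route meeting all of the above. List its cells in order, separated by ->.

L -> M -> N -> K -> H -> C

Any route must reach N and still end at C within 5 moves, so the order of the required stops is forced.
Route from L: right 2 to N, up 3 to C — 5 moves in all.
Check: all required cells visited; 5 ≤ 5 moves.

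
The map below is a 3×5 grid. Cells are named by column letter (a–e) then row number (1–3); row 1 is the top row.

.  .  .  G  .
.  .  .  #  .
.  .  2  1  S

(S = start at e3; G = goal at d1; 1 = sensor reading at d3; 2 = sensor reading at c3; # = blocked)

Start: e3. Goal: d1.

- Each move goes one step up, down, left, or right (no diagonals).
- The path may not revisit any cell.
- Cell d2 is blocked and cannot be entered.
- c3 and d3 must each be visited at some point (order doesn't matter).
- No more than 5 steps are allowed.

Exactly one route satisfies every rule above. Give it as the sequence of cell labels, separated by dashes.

Any route must reach c3 and d3 and still end at d1 within 5 moves, so the order of the required stops is forced.
Route from e3: 2× left (reaching c3), 2× up (reaching c1), right to d1 — 5 moves in all.
Check: all required cells visited; 5 ≤ 5 moves.

e3 - d3 - c3 - c2 - c1 - d1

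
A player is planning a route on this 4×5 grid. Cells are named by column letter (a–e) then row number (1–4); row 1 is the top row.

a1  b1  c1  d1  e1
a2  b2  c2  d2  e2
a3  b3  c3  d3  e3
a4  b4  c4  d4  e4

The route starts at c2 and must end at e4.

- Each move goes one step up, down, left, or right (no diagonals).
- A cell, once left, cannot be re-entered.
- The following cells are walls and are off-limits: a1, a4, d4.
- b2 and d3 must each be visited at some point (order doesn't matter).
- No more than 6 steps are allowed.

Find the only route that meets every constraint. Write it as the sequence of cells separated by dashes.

Any route must reach b2 and d3 and still end at e4 within 6 moves, so the order of the required stops is forced.
Route from c2: left to b2, down to b3, 3× right (reaching e3), down to e4 — 6 moves in all.
Check: all required cells visited; 6 ≤ 6 moves.

c2 - b2 - b3 - c3 - d3 - e3 - e4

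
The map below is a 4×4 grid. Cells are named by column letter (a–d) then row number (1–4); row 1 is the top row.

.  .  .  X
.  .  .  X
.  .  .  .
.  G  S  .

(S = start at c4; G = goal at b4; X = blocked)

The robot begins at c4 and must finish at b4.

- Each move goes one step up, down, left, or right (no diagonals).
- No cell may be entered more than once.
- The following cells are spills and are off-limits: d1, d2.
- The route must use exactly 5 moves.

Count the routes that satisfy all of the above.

Need simple routes of exactly 5 moves from c4 to b4 (Manhattan distance 1, so 2 moves are spent on a detour and 2 undoing it).
Enumerating: c4 c3 c2 b2 b3 b4 | c4 c3 b3 a3 a4 b4 | c4 d4 d3 c3 b3 b4.
That gives 3 routes.

3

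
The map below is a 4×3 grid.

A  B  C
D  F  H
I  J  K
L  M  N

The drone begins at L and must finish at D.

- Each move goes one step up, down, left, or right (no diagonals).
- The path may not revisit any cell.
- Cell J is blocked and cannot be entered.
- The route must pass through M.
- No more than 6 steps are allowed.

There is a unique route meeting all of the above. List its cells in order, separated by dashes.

The budget equals the shortest possible length, so every move has to be on a shortest route through the required cells.
Route from L: right 2 to N, up 2 to H, left 2 to D — 6 moves in all.
Check: all required cells visited; 6 ≤ 6 moves.

L - M - N - K - H - F - D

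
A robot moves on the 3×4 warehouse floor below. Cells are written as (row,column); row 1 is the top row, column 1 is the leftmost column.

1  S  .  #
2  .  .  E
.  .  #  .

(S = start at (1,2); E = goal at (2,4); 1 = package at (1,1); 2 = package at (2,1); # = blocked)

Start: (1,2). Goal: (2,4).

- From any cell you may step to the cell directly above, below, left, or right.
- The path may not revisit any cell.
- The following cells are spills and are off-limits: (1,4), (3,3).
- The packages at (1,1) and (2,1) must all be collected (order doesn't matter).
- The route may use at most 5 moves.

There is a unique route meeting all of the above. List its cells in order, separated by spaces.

(1,2) (1,1) (2,1) (2,2) (2,3) (2,4)

The 5-move cap with required stops at (1,1), (2,1) leaves no slack for detours.
Route from (1,2): left 1 to (1,1), down 1 to (2,1), right 3 to (2,4) — 5 moves in all.
Check: all required cells visited; 5 ≤ 5 moves.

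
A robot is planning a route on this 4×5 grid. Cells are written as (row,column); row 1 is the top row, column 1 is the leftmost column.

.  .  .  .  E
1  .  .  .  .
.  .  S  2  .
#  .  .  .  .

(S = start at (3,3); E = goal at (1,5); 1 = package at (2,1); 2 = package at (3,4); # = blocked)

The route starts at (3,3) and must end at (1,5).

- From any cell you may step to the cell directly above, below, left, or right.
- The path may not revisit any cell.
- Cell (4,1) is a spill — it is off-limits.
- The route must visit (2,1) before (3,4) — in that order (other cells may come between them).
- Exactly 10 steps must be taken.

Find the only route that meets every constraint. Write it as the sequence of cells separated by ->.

(3,3) -> (3,2) -> (3,1) -> (2,1) -> (2,2) -> (2,3) -> (2,4) -> (3,4) -> (3,5) -> (2,5) -> (1,5)

The waypoints must appear in the order (2,1), (3,4), with no cell reused.
Route from (3,3): left 2 to (3,1), up 1 to (2,1), right 3 to (2,4), down 1 to (3,4), right 1 to (3,5), up 2 to (1,5) — 10 moves in all.
Check: order respected (1 at step 3, 2 at step 7); 10 moves as required.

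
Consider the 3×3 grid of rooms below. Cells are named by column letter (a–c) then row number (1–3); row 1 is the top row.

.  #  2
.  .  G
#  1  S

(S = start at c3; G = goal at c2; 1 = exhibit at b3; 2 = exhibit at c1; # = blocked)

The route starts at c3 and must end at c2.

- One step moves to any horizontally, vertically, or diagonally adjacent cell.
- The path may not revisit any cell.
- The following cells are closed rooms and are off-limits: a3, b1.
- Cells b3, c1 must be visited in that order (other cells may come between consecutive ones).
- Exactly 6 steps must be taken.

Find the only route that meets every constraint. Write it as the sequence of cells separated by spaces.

The waypoints must appear in the order b3, c1, with no cell reused.
Route from c3: left 1 to b3, up-left 1 to a2, up 1 to a1, down-right 1 to b2, up-right 1 to c1, down 1 to c2 — 6 moves in all.
Check: order respected (1 at step 1, 2 at step 5); 6 moves as required.

c3 b3 a2 a1 b2 c1 c2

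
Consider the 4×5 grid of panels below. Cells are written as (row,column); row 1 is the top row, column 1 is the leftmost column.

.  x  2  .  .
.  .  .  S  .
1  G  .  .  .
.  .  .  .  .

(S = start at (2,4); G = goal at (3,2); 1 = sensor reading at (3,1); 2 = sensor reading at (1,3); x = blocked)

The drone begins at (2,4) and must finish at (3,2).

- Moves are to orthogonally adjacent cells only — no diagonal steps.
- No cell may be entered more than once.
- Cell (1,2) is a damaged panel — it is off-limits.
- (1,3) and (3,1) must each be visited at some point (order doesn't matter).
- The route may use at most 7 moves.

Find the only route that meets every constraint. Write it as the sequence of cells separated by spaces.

The budget equals the shortest possible length, so every move has to be on a shortest route through the required cells.
Route from (2,4): up to (1,4), left to (1,3), down to (2,3), 2× left (reaching (2,1)), down to (3,1), right to (3,2) — 7 moves in all.
Check: all required cells visited; 7 ≤ 7 moves.

(2,4) (1,4) (1,3) (2,3) (2,2) (2,1) (3,1) (3,2)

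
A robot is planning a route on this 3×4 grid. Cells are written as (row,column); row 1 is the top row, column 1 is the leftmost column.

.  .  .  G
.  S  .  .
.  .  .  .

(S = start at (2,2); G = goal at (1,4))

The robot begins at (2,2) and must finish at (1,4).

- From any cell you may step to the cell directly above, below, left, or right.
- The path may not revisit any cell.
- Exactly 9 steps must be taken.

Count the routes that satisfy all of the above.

7

Need simple routes of exactly 9 moves from (2,2) to (1,4) (Manhattan distance 3, so 3 moves are spent on a detour and 3 undoing it).
Enumerating: (2,2) (1,2) (1,1) (2,1) (3,1) (3,2) (3,3) (2,3) (1,3) (1,4) | (2,2) (1,2) (1,1) (2,1) (3,1) (3,2) (3,3) (2,3) (2,4) (1,4) | (2,2) (1,2) (1,1) (2,1) (3,1) (3,2) (3,3) (3,4) (2,4) (1,4) | (2,2) (3,2) (3,1) (2,1) (1,1) (1,2) (1,3) (2,3) (2,4) (1,4) | (2,2) (2,1) (1,1) (1,2) (1,3) (2,3) (3,3) (3,4) (2,4) (1,4) | (2,2) (2,1) (3,1) (3,2) (3,3) (3,4) (2,4) (2,3) (1,3) (1,4) | (2,2) (2,3) (3,3) (3,2) (3,1) (2,1) (1,1) (1,2) (1,3) (1,4).
That gives 7 routes.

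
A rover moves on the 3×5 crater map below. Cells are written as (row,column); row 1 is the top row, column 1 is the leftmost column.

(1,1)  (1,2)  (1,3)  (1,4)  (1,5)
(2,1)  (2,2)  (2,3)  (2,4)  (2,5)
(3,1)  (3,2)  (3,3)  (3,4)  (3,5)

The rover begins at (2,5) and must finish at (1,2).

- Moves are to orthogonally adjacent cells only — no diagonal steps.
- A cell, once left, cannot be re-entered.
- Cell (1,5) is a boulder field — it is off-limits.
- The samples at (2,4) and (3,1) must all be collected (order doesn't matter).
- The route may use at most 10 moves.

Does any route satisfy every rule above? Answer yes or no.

yes

One route that works: (2,5) → (2,4) → (3,4) → (3,3) → (3,2) → (3,1) → (2,1) → (1,1) → (1,2).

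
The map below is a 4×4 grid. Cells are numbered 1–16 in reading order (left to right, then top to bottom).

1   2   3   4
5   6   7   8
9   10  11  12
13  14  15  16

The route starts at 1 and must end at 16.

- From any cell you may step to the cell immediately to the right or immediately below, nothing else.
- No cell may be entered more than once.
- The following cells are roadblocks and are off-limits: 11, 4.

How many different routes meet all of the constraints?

A right/down-only route from 1 to 16 makes exactly 3 down-moves and 3 right-moves in some order.
With no other constraints that would be C(6,3) = 20 routes.
Subtract routes through each blocked cell (inclusion–exclusion for overlaps): − through 4: 1 − through 11: 12 → 7.
That gives 7 routes.

7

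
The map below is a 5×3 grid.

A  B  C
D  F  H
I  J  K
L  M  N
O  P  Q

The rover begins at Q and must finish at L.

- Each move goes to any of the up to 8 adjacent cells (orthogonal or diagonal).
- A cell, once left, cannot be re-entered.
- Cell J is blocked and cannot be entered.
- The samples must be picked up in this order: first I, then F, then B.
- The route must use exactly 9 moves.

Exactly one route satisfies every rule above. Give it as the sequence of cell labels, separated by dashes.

The waypoints must appear in the order I, F, B, with no cell reused.
Route from Q: up-left 2 to I, up-right 1 to F, up 1 to B, down-right 1 to H, down 2 to N, down-left 1 to P, up-left 1 to L — 9 moves in all.
Check: order respected (I at step 2, F at step 3, B at step 4); 9 moves as required.

Q - M - I - F - B - H - K - N - P - L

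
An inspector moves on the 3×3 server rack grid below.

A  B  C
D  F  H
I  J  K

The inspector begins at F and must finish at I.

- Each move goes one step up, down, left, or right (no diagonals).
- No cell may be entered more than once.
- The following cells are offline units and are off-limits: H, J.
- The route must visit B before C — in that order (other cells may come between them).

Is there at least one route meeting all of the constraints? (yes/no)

C must be visited but has only one open neighbour (B), and it is neither the start nor the goal — the route would have to enter and leave through B, re-entering it.

no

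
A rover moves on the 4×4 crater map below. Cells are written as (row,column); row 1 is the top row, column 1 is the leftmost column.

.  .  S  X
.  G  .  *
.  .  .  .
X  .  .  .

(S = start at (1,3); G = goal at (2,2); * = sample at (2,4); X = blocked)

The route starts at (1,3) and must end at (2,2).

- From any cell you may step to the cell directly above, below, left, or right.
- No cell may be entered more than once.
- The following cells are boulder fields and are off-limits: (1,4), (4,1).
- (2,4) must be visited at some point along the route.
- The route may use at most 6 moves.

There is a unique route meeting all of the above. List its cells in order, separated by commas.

The budget equals the shortest possible length, so every move has to be on a shortest route through the required cells.
Route from (1,3): down to (2,3), right to (2,4), down to (3,4), 2× left (reaching (3,2)), up to (2,2) — 6 moves in all.
Check: all required cells visited; 6 ≤ 6 moves.

(1,3), (2,3), (2,4), (3,4), (3,3), (3,2), (2,2)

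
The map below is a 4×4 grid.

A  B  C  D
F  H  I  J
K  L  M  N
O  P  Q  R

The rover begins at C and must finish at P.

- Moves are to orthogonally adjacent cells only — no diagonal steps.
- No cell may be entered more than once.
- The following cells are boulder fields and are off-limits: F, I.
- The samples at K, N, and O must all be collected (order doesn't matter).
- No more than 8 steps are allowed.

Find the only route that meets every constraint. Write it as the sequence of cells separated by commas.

C, D, J, N, M, L, K, O, P

Any route must reach K, N, and O and still end at P within 8 moves, so the order of the required stops is forced.
Route from C: right to D, 2× down (reaching N), 3× left (reaching K), down to O, right to P — 8 moves in all.
Check: all required cells visited; 8 ≤ 8 moves.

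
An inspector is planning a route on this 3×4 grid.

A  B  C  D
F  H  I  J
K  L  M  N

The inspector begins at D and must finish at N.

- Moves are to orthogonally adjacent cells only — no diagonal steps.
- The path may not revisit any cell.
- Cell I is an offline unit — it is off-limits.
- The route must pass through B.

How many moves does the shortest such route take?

Any route passes through B somewhere between D and N. Summing Manhattan distances along the two legs (D → B → N) gives a lower bound of 2 + 4 = 6 moves.
A route of 6 moves achieves this: D → C → B → H → L → M → N.
Since 6 matches the lower bound, it is optimal.

6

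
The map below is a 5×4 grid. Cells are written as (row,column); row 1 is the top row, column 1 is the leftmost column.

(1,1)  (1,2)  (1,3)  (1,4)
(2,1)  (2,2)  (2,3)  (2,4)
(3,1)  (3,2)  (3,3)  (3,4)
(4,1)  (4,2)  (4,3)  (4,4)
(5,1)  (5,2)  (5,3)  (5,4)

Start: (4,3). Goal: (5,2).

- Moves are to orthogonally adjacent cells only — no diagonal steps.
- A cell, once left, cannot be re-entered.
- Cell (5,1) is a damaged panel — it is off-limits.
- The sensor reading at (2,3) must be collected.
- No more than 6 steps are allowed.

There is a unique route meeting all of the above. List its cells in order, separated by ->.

(4,3) -> (3,3) -> (2,3) -> (2,2) -> (3,2) -> (4,2) -> (5,2)

The budget equals the shortest possible length, so every move has to be on a shortest route through the required cells.
Route from (4,3): 2× up (reaching (2,3)), left to (2,2), 3× down (reaching (5,2)) — 6 moves in all.
Check: all required cells visited; 6 ≤ 6 moves.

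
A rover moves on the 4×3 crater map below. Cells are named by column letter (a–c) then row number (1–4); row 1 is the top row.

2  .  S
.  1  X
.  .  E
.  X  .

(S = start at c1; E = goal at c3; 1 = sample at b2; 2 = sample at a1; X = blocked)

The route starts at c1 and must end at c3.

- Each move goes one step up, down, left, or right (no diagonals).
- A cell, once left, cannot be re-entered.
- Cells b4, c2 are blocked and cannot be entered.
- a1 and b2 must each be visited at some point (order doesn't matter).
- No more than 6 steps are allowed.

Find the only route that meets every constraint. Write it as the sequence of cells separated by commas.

The 6-move cap with required stops at a1, b2 leaves no slack for detours.
Route from c1: 2× left (reaching a1), down to a2, right to b2, down to b3, right to c3 — 6 moves in all.
Check: all required cells visited; 6 ≤ 6 moves.

c1, b1, a1, a2, b2, b3, c3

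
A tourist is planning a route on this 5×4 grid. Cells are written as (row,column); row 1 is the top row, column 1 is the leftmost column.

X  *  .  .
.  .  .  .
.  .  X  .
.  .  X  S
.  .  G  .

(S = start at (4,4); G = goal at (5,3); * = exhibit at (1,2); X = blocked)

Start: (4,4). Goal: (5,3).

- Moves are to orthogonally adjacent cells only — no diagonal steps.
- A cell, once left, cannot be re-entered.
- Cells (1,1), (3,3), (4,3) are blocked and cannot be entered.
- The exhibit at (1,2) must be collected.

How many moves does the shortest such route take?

10

Any route passes through (1,2) somewhere between (4,4) and (5,3). Summing Manhattan distances along the two legs ((4,4) → (1,2) → (5,3)) gives a lower bound of 5 + 5 = 10 moves.
A route of 10 moves achieves this: (4,4) → (3,4) → (2,4) → (1,4) → (1,3) → (1,2) → (2,2) → (3,2) → (4,2) → (5,2) → (5,3).
Since 10 matches the lower bound, it is optimal.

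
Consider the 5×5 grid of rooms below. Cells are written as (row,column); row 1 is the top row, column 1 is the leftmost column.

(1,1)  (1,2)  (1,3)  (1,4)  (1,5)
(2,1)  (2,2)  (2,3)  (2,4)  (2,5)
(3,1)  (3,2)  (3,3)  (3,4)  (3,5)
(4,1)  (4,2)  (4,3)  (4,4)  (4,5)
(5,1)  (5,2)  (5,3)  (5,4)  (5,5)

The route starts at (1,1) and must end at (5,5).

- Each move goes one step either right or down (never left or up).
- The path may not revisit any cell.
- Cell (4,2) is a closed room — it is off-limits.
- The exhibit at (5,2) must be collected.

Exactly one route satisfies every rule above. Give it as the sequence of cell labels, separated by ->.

(1,1) -> (2,1) -> (3,1) -> (4,1) -> (5,1) -> (5,2) -> (5,3) -> (5,4) -> (5,5)

Moves only go right or down, so the column and row indices never decrease.
Route from (1,1): down 4 to (5,1), right 4 to (5,5) — 8 moves in all.
Check: all required cells visited.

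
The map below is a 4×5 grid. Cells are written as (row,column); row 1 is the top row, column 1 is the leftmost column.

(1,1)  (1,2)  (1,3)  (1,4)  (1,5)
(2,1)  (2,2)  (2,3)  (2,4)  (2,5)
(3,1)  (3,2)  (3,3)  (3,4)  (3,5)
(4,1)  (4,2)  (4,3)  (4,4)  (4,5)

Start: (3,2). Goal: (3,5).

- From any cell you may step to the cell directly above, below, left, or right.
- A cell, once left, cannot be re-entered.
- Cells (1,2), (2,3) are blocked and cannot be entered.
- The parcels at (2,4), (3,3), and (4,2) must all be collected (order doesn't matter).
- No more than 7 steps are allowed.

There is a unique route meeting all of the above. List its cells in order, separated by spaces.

The budget equals the shortest possible length, so every move has to be on a shortest route through the required cells.
Route from (3,2): down to (4,2), right to (4,3), up to (3,3), right to (3,4), up to (2,4), right to (2,5), down to (3,5) — 7 moves in all.
Check: all required cells visited; 7 ≤ 7 moves.

(3,2) (4,2) (4,3) (3,3) (3,4) (2,4) (2,5) (3,5)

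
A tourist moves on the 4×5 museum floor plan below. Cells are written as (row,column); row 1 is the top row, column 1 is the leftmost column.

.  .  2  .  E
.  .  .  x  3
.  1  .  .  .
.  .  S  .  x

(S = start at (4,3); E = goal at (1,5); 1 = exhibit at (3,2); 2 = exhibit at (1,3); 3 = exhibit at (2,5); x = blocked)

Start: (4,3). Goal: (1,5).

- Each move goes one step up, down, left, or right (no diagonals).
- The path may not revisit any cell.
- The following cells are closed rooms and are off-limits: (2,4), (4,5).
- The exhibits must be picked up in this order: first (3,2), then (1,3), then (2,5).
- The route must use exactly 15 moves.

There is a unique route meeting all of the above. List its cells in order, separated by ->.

(4,3) -> (4,2) -> (4,1) -> (3,1) -> (3,2) -> (2,2) -> (2,1) -> (1,1) -> (1,2) -> (1,3) -> (2,3) -> (3,3) -> (3,4) -> (3,5) -> (2,5) -> (1,5)

The waypoints must appear in the order (3,2), (1,3), (2,5), with no cell reused.
Route from (4,3): left 2 to (4,1), up 1 to (3,1), right 1 to (3,2), up 1 to (2,2), left 1 to (2,1), up 1 to (1,1), right 2 to (1,3), down 2 to (3,3), right 2 to (3,5), up 2 to (1,5) — 15 moves in all.
Check: order respected (1 at step 4, 2 at step 9, 3 at step 14); 15 moves as required.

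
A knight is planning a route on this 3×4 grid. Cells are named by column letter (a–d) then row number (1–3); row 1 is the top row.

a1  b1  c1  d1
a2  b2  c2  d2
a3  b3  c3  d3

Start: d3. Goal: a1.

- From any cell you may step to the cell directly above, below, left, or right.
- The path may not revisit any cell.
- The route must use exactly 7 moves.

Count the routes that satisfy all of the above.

13

Need simple routes of exactly 7 moves from d3 to a1 (Manhattan distance 5, so 1 moves are spent on a detour and 1 undoing it).
Branch systematically from the start, pruning whenever the remaining move budget drops below the Manhattan distance to a1 or differs from it in parity. Grouping the completions by first move — via d2: 8; via c3: 5 — and summing: 8 + 5 = 13.
That gives 13 routes.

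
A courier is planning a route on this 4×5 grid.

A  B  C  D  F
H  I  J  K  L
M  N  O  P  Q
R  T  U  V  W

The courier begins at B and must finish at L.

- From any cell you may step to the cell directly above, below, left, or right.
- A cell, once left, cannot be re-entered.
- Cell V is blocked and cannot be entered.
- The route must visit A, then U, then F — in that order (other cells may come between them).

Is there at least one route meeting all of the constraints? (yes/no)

yes

One route that works: B → A → H → M → R → T → U → O → J → C → D → F → L.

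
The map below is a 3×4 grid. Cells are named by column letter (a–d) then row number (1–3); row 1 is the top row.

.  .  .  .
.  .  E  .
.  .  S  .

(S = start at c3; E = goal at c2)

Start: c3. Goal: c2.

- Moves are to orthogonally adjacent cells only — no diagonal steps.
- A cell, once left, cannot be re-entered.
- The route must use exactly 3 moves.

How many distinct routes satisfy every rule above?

2

Need simple routes of exactly 3 moves from c3 to c2 (Manhattan distance 1, so 1 moves are spent on a detour and 1 undoing it).
Enumerating: c3 b3 b2 c2 | c3 d3 d2 c2.
That gives 2 routes.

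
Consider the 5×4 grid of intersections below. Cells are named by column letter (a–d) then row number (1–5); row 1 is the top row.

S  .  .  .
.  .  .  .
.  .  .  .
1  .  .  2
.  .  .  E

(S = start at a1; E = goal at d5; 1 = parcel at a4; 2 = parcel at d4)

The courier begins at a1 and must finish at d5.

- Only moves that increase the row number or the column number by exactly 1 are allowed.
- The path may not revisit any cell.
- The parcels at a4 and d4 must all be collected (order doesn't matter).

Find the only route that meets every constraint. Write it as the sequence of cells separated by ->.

a1 -> a2 -> a3 -> a4 -> b4 -> c4 -> d4 -> d5

Moves only go right or down, so the column and row indices never decrease.
Route from a1: down 3 to a4, right 3 to d4, down 1 to d5 — 7 moves in all.
Check: all required cells visited.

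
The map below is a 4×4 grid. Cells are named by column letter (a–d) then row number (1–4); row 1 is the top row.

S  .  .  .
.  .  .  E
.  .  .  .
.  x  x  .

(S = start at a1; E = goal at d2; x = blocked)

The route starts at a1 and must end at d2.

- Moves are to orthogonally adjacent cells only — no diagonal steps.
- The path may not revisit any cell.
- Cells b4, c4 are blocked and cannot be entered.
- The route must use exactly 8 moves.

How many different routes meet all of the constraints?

Need simple routes of exactly 8 moves from a1 to d2 (Manhattan distance 4, so 2 moves are spent on a detour and 2 undoing it).
Branch systematically from the start, pruning whenever the remaining move budget drops below the Manhattan distance to d2 or differs from it in parity. Grouping the completions by first move — via a2: 7; via b1: 4 — and summing: 7 + 4 = 11.
That gives 11 routes.

11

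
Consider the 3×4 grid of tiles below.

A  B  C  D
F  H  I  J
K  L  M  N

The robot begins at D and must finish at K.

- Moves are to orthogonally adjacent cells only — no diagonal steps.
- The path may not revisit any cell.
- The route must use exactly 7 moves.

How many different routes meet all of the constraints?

Need simple routes of exactly 7 moves from D to K (Manhattan distance 5, so 1 moves are spent on a detour and 1 undoing it).
Branch systematically from the start, pruning whenever the remaining move budget drops below the Manhattan distance to K or differs from it in parity. Grouping the completions by first move — via J: 8; via C: 5 — and summing: 8 + 5 = 13.
That gives 13 routes.

13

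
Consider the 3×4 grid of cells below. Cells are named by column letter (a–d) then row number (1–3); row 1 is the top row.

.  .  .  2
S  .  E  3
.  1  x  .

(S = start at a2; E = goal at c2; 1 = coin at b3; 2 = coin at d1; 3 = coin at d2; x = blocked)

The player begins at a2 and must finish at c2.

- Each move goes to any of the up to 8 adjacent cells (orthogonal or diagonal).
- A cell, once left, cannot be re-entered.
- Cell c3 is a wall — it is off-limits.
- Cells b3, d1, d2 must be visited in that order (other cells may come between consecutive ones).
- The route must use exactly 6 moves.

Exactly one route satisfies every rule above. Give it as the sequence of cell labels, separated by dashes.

a2 - b3 - b2 - c1 - d1 - d2 - c2

The waypoints must appear in the order b3, d1, d2, with no cell reused.
Route from a2: down-right to b3, up to b2, up-right to c1, right to d1, down to d2, left to c2 — 6 moves in all.
Check: order respected (1 at step 1, 2 at step 4, 3 at step 5); 6 moves as required.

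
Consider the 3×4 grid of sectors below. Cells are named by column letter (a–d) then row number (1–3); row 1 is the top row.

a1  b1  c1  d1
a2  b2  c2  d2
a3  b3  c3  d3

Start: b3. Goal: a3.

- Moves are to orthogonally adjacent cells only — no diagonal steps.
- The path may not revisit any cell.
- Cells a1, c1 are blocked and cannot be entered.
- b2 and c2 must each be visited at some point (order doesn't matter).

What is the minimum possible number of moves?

Any route passes through b2 and c2 in some order between b3 and a3. Summing Manhattan distances along each leg and taking the cheapest ordering (b3 → b2 → c2 → a3) gives a lower bound of 1 + 1 + 3 = 5 moves.
A route of 5 moves achieves this: b3 → c3 → c2 → b2 → a2 → a3.
Since 5 matches the lower bound, it is optimal.

5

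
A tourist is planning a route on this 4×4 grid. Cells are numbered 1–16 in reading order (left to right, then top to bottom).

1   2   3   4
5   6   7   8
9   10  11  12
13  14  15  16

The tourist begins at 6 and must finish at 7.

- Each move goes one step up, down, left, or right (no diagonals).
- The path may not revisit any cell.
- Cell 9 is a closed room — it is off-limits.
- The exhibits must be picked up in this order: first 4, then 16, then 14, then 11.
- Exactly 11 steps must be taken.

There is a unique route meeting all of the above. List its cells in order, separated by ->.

The waypoints must appear in the order 4, 16, 14, 11, with no cell reused.
Route from 6: up 1 to 2, right 2 to 4, down 3 to 16, left 2 to 14, up 1 to 10, right 1 to 11, up 1 to 7 — 11 moves in all.
Check: order respected (4 at step 3, 16 at step 6, 14 at step 8, 11 at step 10); 11 moves as required.

6 -> 2 -> 3 -> 4 -> 8 -> 12 -> 16 -> 15 -> 14 -> 10 -> 11 -> 7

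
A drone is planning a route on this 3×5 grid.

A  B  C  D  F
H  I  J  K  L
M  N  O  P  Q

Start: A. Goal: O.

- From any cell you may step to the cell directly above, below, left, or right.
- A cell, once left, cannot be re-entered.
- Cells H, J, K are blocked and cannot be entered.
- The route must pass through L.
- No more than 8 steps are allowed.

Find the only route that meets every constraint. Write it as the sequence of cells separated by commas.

A, B, C, D, F, L, Q, P, O

The budget equals the shortest possible length, so every move has to be on a shortest route through the required cells.
Route from A: right 4 to F, down 2 to Q, left 2 to O — 8 moves in all.
Check: all required cells visited; 8 ≤ 8 moves.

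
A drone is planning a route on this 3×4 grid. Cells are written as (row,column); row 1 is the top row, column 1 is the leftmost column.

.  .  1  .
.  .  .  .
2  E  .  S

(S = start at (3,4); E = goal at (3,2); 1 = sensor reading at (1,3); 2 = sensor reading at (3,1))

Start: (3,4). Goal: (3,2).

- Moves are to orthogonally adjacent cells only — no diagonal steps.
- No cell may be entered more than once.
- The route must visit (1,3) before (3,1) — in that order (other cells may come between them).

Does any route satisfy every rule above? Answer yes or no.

yes

One route that works: (3,4) → (2,4) → (1,4) → (1,3) → (2,3) → (2,2) → (2,1) → (3,1) → (3,2).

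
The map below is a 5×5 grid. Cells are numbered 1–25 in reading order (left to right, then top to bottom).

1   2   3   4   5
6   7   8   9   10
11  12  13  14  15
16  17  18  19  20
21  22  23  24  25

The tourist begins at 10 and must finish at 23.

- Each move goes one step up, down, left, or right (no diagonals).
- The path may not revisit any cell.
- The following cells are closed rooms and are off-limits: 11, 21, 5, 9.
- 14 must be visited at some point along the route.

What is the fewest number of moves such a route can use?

Any route passes through 14 somewhere between 10 and 23. Summing Manhattan distances along the two legs (10 → 14 → 23) gives a lower bound of 2 + 3 = 5 moves.
A route of 5 moves achieves this: 10 → 15 → 14 → 19 → 24 → 23.
Since 5 matches the lower bound, it is optimal.

5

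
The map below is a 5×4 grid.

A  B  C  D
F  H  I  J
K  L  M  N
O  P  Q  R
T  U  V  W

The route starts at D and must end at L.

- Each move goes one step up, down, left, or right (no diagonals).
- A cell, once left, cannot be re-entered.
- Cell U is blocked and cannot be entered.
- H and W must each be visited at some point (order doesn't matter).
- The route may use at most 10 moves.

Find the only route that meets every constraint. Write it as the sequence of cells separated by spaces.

D J N R W V Q M I H L

Any route must reach H and W and still end at L within 10 moves, so the order of the required stops is forced.
Route from D: down 4 to W, left 1 to V, up 3 to I, left 1 to H, down 1 to L — 10 moves in all.
Check: all required cells visited; 10 ≤ 10 moves.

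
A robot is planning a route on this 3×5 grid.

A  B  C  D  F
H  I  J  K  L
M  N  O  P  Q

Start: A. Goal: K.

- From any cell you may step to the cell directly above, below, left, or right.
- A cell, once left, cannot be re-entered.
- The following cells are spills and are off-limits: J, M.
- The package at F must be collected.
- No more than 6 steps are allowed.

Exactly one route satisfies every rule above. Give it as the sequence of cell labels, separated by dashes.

A - B - C - D - F - L - K

The budget equals the shortest possible length, so every move has to be on a shortest route through the required cells.
Route from A: right 4 to F, down 1 to L, left 1 to K — 6 moves in all.
Check: all required cells visited; 6 ≤ 6 moves.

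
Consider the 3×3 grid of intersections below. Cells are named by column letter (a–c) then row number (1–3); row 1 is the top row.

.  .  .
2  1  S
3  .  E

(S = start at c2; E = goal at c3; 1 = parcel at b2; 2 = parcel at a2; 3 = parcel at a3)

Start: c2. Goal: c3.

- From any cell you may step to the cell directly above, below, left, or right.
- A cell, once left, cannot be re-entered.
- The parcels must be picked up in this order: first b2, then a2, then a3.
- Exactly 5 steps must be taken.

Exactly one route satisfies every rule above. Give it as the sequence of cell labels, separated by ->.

The waypoints must appear in the order b2, a2, a3, with no cell reused.
Route from c2: 2× left (reaching a2), down to a3, 2× right (reaching c3) — 5 moves in all.
Check: order respected (1 at step 1, 2 at step 2, 3 at step 3); 5 moves as required.

c2 -> b2 -> a2 -> a3 -> b3 -> c3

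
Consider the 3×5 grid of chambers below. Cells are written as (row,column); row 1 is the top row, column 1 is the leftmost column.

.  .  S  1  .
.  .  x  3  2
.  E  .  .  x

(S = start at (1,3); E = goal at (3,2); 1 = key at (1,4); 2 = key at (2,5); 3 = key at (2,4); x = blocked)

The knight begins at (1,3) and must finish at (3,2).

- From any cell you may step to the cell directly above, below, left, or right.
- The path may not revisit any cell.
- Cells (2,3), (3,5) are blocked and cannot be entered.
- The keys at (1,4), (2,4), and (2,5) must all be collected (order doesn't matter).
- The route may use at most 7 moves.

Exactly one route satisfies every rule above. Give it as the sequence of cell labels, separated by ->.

(1,3) -> (1,4) -> (1,5) -> (2,5) -> (2,4) -> (3,4) -> (3,3) -> (3,2)

The 7-move cap with required stops at (1,4), (2,4), (2,5) leaves no slack for detours.
Route from (1,3): right 2 to (1,5), down 1 to (2,5), left 1 to (2,4), down 1 to (3,4), left 2 to (3,2) — 7 moves in all.
Check: all required cells visited; 7 ≤ 7 moves.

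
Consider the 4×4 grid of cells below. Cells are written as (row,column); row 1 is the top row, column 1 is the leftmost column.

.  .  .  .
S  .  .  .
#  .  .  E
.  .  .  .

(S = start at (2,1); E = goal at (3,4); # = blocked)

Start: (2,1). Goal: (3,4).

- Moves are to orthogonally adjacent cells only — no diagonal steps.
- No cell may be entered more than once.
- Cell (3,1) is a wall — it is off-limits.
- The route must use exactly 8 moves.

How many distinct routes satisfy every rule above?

14

Need simple routes of exactly 8 moves from (2,1) to (3,4) (Manhattan distance 4, so 2 moves are spent on a detour and 2 undoing it).
Branch systematically from the start, pruning whenever the remaining move budget drops below the Manhattan distance to (3,4) or differs from it in parity. Grouping the completions by first move — via (1,1): 9; via (2,2): 5 — and summing: 9 + 5 = 14.
That gives 14 routes.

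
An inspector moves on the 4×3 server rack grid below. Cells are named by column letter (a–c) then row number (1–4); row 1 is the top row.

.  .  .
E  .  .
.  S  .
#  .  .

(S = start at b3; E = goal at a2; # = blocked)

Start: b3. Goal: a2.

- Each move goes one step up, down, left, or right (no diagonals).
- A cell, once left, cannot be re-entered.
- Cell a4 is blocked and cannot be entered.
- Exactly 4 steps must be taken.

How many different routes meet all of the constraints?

2

Need simple routes of exactly 4 moves from b3 to a2 (Manhattan distance 2, so 1 moves are spent on a detour and 1 undoing it).
Enumerating: b3 b2 b1 a1 a2 | b3 c3 c2 b2 a2.
That gives 2 routes.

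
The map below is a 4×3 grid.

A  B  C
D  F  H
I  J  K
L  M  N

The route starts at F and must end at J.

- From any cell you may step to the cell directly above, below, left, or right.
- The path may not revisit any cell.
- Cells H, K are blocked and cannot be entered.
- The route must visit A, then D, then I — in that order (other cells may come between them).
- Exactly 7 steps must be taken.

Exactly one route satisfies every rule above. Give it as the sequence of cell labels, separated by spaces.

The waypoints must appear in the order A, D, I, with no cell reused.
Route from F: up to B, left to A, 3× down (reaching L), right to M, up to J — 7 moves in all.
Check: order respected (A at step 2, D at step 3, I at step 4); 7 moves as required.

F B A D I L M J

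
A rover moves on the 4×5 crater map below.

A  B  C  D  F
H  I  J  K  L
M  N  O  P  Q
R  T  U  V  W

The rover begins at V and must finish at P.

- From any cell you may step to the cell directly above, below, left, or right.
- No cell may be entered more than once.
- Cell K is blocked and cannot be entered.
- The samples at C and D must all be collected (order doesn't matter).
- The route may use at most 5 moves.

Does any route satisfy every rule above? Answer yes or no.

Even ignoring the no-revisit rule, getting from V to P, taking the cheapest ordering V → D → C → P needs at least 5 + 1 + 3 = 9 moves (fewest moves per leg, detouring around blocked cells), which exceeds the 5-move limit.

no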